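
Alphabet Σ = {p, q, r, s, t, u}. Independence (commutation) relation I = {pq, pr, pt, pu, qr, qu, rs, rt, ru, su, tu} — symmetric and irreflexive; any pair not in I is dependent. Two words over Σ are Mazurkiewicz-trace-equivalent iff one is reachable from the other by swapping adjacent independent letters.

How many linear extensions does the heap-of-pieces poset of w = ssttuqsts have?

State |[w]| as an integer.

#0=s has no predecessor
#1=s depends on [0:s]
#2=t depends on [1:s]
#3=t depends on [2:t]
#4=u has no predecessor
#5=q depends on [3:t]
#6=s depends on [5:q]
#7=t depends on [6:s]
#8=s depends on [7:t]
sources: [0:s, 4:u]
N(rest) = Σ N(rest − s) over sources s of rest; N(one piece) = 1:
  size 1 → [4]=1  [8]=1
  size 2 → [4,8]=2  [7,8]=1
  size 3 → [4,7,8]=3  [6,7,8]=1
  size 4 → [4,6,7,8]=4  [5,6,7,8]=1
  size 5 → [3,5,6,7,8]=1  [4,5,6,7,8]=5
  size 6 → [2,3,5,6,7,8]=1  [3,4,5,6,7,8]=6
  size 7 → [1,2,3,5,6,7,8]=1  [2,3,4,5,6,7,8]=7
  first=0(s) contributes 8
  first=4(u) contributes 1
|[w]| = 9

9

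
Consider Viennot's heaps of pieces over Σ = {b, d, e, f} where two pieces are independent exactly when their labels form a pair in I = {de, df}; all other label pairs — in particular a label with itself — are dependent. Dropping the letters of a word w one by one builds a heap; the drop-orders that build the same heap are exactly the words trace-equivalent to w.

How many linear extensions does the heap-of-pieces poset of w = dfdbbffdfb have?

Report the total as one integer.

12

0(d) covers ∅
1(f) covers ∅
2(d) covers 0:d
3(b) covers 1:f, 2:d
4(b) covers 3:b
5(f) covers 4:b
6(f) covers 5:f
7(d) covers 4:b
8(f) covers 6:f
9(b) covers 7:d, 8:f
floor of heap: 0:d, 1:f
completions by unplaced set U, small U first (add the entries for U minus each lowest piece of U):
  |U|=1: {9}:1
  |U|=2: {7,9}:1  {8,9}:1
  |U|=3: {6,8,9}:1  {7,8,9}:2
  |U|=4: {5,6,8,9}:1  {6,7,8,9}:3
  |U|=5: {5,6,7,8,9}:4
  |U|=6: {4,5,6,7,8,9}:4
  |U|=7: {3,4,5,6,7,8,9}:4
  |U|=8: {1,3,4,5,6,7,8,9}:4  {2,3,4,5,6,7,8,9}:4
  start at 0(d): 8
  start at 1(f): 4
sum over floor = 12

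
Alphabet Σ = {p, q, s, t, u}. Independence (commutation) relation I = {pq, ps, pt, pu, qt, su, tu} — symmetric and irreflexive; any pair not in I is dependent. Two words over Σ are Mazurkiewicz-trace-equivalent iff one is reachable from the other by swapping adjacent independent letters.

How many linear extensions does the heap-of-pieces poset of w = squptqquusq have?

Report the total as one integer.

198

#0=s has no predecessor
#1=q depends on [0:s]
#2=u depends on [1:q]
#3=p has no predecessor
#4=t depends on [0:s]
#5=q depends on [2:u]
#6=q depends on [5:q]
#7=u depends on [6:q]
#8=u depends on [7:u]
#9=s depends on [4:t, 6:q]
#10=q depends on [8:u, 9:s]
sources: [0:s, 3:p]
N(rest) = Σ N(rest − s) over sources s of rest; N(one piece) = 1:
  size 1 → [3]=1  [10]=1
  size 2 → [3,10]=2  [8,10]=1  [9,10]=1
  size 3 → [3,8,10]=3  [3,9,10]=3  [4,9,10]=1  [7,8,10]=1  [8,9,10]=2
  size 4 → [3,4,9,10]=4  [3,7,8,10]=4  [3,8,9,10]=8  [4,8,9,10]=3  [7,8,9,10]=3
  size 5 → [3,4,8,9,10]=15  [3,7,8,9,10]=15  [4,7,8,9,10]=6  [6,7,8,9,10]=3
  size 6 → [3,4,7,8,9,10]=36  [3,6,7,8,9,10]=18  [4,6,7,8,9,10]=9  [5,6,7,8,9,10]=3
  size 7 → [2,5,6,7,8,9,10]=3  [3,4,6,7,8,9,10]=63  [3,5,6,7,8,9,10]=21  [4,5,6,7,8,9,10]=12
  size 8 → [1,2,5,6,7,8,9,10]=3  [2,3,5,6,7,8,9,10]=24  [2,4,5,6,7,8,9,10]=15  [3,4,5,6,7,8,9,10]=96
  size 9 → [1,2,3,5,6,7,8,9,10]=27  [1,2,4,5,6,7,8,9,10]=18  [2,3,4,5,6,7,8,9,10]=135
  first=0(s) contributes 180
  first=3(p) contributes 18
|[w]| = 198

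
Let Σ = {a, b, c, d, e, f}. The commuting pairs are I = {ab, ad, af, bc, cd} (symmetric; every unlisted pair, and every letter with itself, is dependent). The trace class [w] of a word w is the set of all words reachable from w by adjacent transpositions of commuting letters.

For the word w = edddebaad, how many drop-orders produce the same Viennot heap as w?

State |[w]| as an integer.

0(e) covers ∅
1(d) covers 0:e
2(d) covers 1:d
3(d) covers 2:d
4(e) covers 3:d
5(b) covers 4:e
6(a) covers 4:e
7(a) covers 6:a
8(d) covers 5:b
floor of heap: 0:e
completions by unplaced set U, small U first (add the entries for U minus each lowest piece of U):
  |U|=1: {7}:1  {8}:1
  |U|=2: {5,8}:1  {6,7}:1  {7,8}:2
  |U|=3: {5,7,8}:3  {6,7,8}:3
  |U|=4: {5,6,7,8}:6
  |U|=5: {4,5,6,7,8}:6
  |U|=6: {3,4,5,6,7,8}:6
  |U|=7: {2,3,4,5,6,7,8}:6
  start at 0(e): 6

6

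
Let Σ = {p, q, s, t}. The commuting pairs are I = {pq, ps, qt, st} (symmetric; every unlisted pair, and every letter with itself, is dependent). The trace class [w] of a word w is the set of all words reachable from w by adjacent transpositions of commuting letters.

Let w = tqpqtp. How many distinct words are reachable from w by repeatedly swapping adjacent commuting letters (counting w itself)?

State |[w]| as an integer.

#0=t has no predecessor
#1=q has no predecessor
#2=p depends on [0:t]
#3=q depends on [1:q]
#4=t depends on [2:p]
#5=p depends on [4:t]
sources: [0:t, 1:q]
N(rest) = Σ N(rest − s) over sources s of rest; N(one piece) = 1:
  size 1 → [3]=1  [5]=1
  size 2 → [1,3]=1  [3,5]=2  [4,5]=1
  size 3 → [1,3,5]=3  [2,4,5]=1  [3,4,5]=3
  size 4 → [0,2,4,5]=1  [1,3,4,5]=6  [2,3,4,5]=4
  first=0(t) contributes 10
  first=1(q) contributes 5
|[w]| = 15

15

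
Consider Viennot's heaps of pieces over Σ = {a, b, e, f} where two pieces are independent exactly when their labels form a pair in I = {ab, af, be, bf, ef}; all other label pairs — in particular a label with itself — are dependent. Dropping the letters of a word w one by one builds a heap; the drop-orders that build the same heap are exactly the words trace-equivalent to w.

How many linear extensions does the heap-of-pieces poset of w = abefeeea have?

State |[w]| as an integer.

drop 0:a onto floor
drop 1:b onto floor
drop 2:e onto {0:a}
drop 3:f onto floor
drop 4:e onto {2:e}
drop 5:e onto {4:e}
drop 6:e onto {5:e}
drop 7:a onto {6:e}
ground layer = {0:a, 1:b, 3:f}
drop-orders for the pieces not yet dropped (sum over which currently-grounded one goes next):
  1 to go: {1} 1  {3} 1  {7} 1
  2 to go: {1,3} 2  {1,7} 2  {3,7} 2  {6,7} 1
  3 to go: {1,3,7} 6  {1,6,7} 3  {3,6,7} 3  {5,6,7} 1
  4 to go: {1,3,6,7} 12  {1,5,6,7} 4  {3,5,6,7} 4  {4,5,6,7} 1
  5 to go: {1,3,5,6,7} 20  {1,4,5,6,7} 5  {2,4,5,6,7} 1  {3,4,5,6,7} 5
  6 to go: {0,2,4,5,6,7} 1  {1,2,4,5,6,7} 6  {1,3,4,5,6,7} 30  {2,3,4,5,6,7} 6
  if 0:a drops first: 42 orders
  if 1:b drops first: 7 orders
  if 3:f drops first: 7 orders
heap linearizations: 56

56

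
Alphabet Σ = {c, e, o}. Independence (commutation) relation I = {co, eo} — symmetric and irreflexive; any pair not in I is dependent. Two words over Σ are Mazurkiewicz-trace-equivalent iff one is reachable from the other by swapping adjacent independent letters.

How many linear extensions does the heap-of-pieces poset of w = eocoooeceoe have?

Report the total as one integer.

0(e) covers ∅
1(o) covers ∅
2(c) covers 0:e
3(o) covers 1:o
4(o) covers 3:o
5(o) covers 4:o
6(e) covers 2:c
7(c) covers 6:e
8(e) covers 7:c
9(o) covers 5:o
10(e) covers 8:e
floor of heap: 0:e, 1:o
completions by unplaced set U, small U first (add the entries for U minus each lowest piece of U):
  |U|=1: {9}:1  {10}:1
  |U|=2: {5,9}:1  {8,10}:1  {9,10}:2
  |U|=3: {4,5,9}:1  {5,9,10}:3  {7,8,10}:1  {8,9,10}:3
  |U|=4: {3,4,5,9}:1  {4,5,9,10}:4  {5,8,9,10}:6  {6,7,8,10}:1  {7,8,9,10}:4
  |U|=5: {1,3,4,5,9}:1  {2,6,7,8,10}:1  {3,4,5,9,10}:5  {4,5,8,9,10}:10  {5,7,8,9,10}:10  {6,7,8,9,10}:5
  |U|=6: {0,2,6,7,8,10}:1  {1,3,4,5,9,10}:6  {2,6,7,8,9,10}:6  {3,4,5,8,9,10}:15  {4,5,7,8,9,10}:20  {5,6,7,8,9,10}:15
  |U|=7: {0,2,6,7,8,9,10}:7  {1,3,4,5,8,9,10}:21  {2,5,6,7,8,9,10}:21  {3,4,5,7,8,9,10}:35  {4,5,6,7,8,9,10}:35
  |U|=8: {0,2,5,6,7,8,9,10}:28  {1,3,4,5,7,8,9,10}:56  {2,4,5,6,7,8,9,10}:56  {3,4,5,6,7,8,9,10}:70
  |U|=9: {0,2,4,5,6,7,8,9,10}:84  {1,3,4,5,6,7,8,9,10}:126  {2,3,4,5,6,7,8,9,10}:126
  start at 0(e): 252
  start at 1(o): 210
sum over floor = 462

462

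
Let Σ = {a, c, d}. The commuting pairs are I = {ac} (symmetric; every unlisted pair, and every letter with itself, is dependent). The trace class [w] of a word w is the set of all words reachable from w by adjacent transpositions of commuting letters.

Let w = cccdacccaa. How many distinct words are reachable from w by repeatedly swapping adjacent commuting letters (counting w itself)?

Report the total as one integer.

20

drop 0:c onto floor
drop 1:c onto {0:c}
drop 2:c onto {1:c}
drop 3:d onto {2:c}
drop 4:a onto {3:d}
drop 5:c onto {3:d}
drop 6:c onto {5:c}
drop 7:c onto {6:c}
drop 8:a onto {4:a}
drop 9:a onto {8:a}
ground layer = {0:c}
drop-orders for the pieces not yet dropped (sum over which currently-grounded one goes next):
  1 to go: {7} 1  {9} 1
  2 to go: {6,7} 1  {7,9} 2  {8,9} 1
  3 to go: {4,8,9} 1  {5,6,7} 1  {6,7,9} 3  {7,8,9} 3
  4 to go: {4,7,8,9} 4  {5,6,7,9} 4  {6,7,8,9} 6
  5 to go: {4,6,7,8,9} 10  {5,6,7,8,9} 10
  6 to go: {4,5,6,7,8,9} 20
  7 to go: {3,4,5,6,7,8,9} 20
  8 to go: {2,3,4,5,6,7,8,9} 20
  if 0:c drops first: 20 orders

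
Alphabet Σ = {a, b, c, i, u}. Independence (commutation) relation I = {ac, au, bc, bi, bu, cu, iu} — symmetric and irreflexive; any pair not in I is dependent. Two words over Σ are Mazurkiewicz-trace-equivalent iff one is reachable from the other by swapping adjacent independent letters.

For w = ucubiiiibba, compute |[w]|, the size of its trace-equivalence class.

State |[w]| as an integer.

#0=u has no predecessor
#1=c has no predecessor
#2=u depends on [0:u]
#3=b has no predecessor
#4=i depends on [1:c]
#5=i depends on [4:i]
#6=i depends on [5:i]
#7=i depends on [6:i]
#8=b depends on [3:b]
#9=b depends on [8:b]
#10=a depends on [7:i, 9:b]
sources: [0:u, 1:c, 3:b]
N(rest) = Σ N(rest − s) over sources s of rest; N(one piece) = 1:
  size 1 → [2]=1  [10]=1
  size 2 → [0,2]=1  [2,10]=2  [7,10]=1  [9,10]=1
  size 3 → [0,2,10]=3  [2,7,10]=3  [2,9,10]=3  [6,7,10]=1  [7,9,10]=2  [8,9,10]=1
  size 4 → [0,2,7,10]=6  [0,2,9,10]=6  [2,6,7,10]=4  [2,7,9,10]=8  [2,8,9,10]=4  [3,8,9,10]=1  [5,6,7,10]=1  [6,7,9,10]=3  [7,8,9,10]=3
  size 5 → [0,2,6,7,10]=10  [0,2,7,9,10]=20  [0,2,8,9,10]=10  [2,3,8,9,10]=5  [2,5,6,7,10]=5  [2,6,7,9,10]=15  [2,7,8,9,10]=15  [3,7,8,9,10]=4  [4,5,6,7,10]=1  [5,6,7,9,10]=4  [6,7,8,9,10]=6
  size 6 → [0,2,3,8,9,10]=15  [0,2,5,6,7,10]=15  [0,2,6,7,9,10]=45  [0,2,7,8,9,10]=45  [1,4,5,6,7,10]=1  [2,3,7,8,9,10]=24  [2,4,5,6,7,10]=6  [2,5,6,7,9,10]=24  [2,6,7,8,9,10]=36  [3,6,7,8,9,10]=10  [4,5,6,7,9,10]=5  [5,6,7,8,9,10]=10
  size 7 → [0,2,3,7,8,9,10]=84  [0,2,4,5,6,7,10]=21  [0,2,5,6,7,9,10]=84  [0,2,6,7,8,9,10]=126  [1,2,4,5,6,7,10]=7  [1,4,5,6,7,9,10]=6  [2,3,6,7,8,9,10]=70  [2,4,5,6,7,9,10]=35  [2,5,6,7,8,9,10]=70  [3,5,6,7,8,9,10]=20  [4,5,6,7,8,9,10]=15
  size 8 → [0,1,2,4,5,6,7,10]=28  [0,2,3,6,7,8,9,10]=280  [0,2,4,5,6,7,9,10]=140  [0,2,5,6,7,8,9,10]=280  [1,2,4,5,6,7,9,10]=48  [1,4,5,6,7,8,9,10]=21  [2,3,5,6,7,8,9,10]=160  [2,4,5,6,7,8,9,10]=120  [3,4,5,6,7,8,9,10]=35
  size 9 → [0,1,2,4,5,6,7,9,10]=216  [0,2,3,5,6,7,8,9,10]=720  [0,2,4,5,6,7,8,9,10]=540  [1,2,4,5,6,7,8,9,10]=189  [1,3,4,5,6,7,8,9,10]=56  [2,3,4,5,6,7,8,9,10]=315
  first=0(u) contributes 560
  first=1(c) contributes 1575
  first=3(b) contributes 945
|[w]| = 3080

3080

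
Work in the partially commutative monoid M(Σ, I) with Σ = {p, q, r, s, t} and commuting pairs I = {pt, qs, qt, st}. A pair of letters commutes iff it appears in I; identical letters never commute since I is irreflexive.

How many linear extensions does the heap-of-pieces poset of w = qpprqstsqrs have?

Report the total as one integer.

30

drop 0:q onto floor
drop 1:p onto {0:q}
drop 2:p onto {1:p}
drop 3:r onto {2:p}
drop 4:q onto {3:r}
drop 5:s onto {3:r}
drop 6:t onto {3:r}
drop 7:s onto {5:s}
drop 8:q onto {4:q}
drop 9:r onto {6:t, 7:s, 8:q}
drop 10:s onto {9:r}
ground layer = {0:q}
drop-orders for the pieces not yet dropped (sum over which currently-grounded one goes next):
  1 to go: {10} 1
  2 to go: {9,10} 1
  3 to go: {6,9,10} 1  {7,9,10} 1  {8,9,10} 1
  4 to go: {4,8,9,10} 1  {5,7,9,10} 1  {6,7,9,10} 2  {6,8,9,10} 2  {7,8,9,10} 2
  5 to go: {4,6,8,9,10} 3  {4,7,8,9,10} 3  {5,6,7,9,10} 3  {5,7,8,9,10} 3  {6,7,8,9,10} 6
  6 to go: {4,5,7,8,9,10} 6  {4,6,7,8,9,10} 12  {5,6,7,8,9,10} 12
  7 to go: {4,5,6,7,8,9,10} 30
  8 to go: {3,4,5,6,7,8,9,10} 30
  9 to go: {2,3,4,5,6,7,8,9,10} 30
  if 0:q drops first: 30 orders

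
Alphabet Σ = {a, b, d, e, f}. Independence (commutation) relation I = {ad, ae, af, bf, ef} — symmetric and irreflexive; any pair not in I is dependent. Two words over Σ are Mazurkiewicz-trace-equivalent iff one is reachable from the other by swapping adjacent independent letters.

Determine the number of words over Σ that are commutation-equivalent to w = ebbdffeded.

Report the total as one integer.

0(e) covers ∅
1(b) covers 0:e
2(b) covers 1:b
3(d) covers 2:b
4(f) covers 3:d
5(f) covers 4:f
6(e) covers 3:d
7(d) covers 5:f, 6:e
8(e) covers 7:d
9(d) covers 8:e
floor of heap: 0:e
completions by unplaced set U, small U first (add the entries for U minus each lowest piece of U):
  |U|=1: {9}:1
  |U|=2: {8,9}:1
  |U|=3: {7,8,9}:1
  |U|=4: {5,7,8,9}:1  {6,7,8,9}:1
  |U|=5: {4,5,7,8,9}:1  {5,6,7,8,9}:2
  |U|=6: {4,5,6,7,8,9}:3
  |U|=7: {3,4,5,6,7,8,9}:3
  |U|=8: {2,3,4,5,6,7,8,9}:3
  start at 0(e): 3

3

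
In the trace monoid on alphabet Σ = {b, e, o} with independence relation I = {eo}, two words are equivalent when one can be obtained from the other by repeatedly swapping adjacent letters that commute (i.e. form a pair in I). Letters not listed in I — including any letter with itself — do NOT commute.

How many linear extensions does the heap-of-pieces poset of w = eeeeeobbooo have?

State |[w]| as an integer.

6

#0=e has no predecessor
#1=e depends on [0:e]
#2=e depends on [1:e]
#3=e depends on [2:e]
#4=e depends on [3:e]
#5=o has no predecessor
#6=b depends on [4:e, 5:o]
#7=b depends on [6:b]
#8=o depends on [7:b]
#9=o depends on [8:o]
#10=o depends on [9:o]
sources: [0:e, 5:o]
N(rest) = Σ N(rest − s) over sources s of rest; N(one piece) = 1:
  size 1 → [10]=1
  size 2 → [9,10]=1
  size 3 → [8,9,10]=1
  size 4 → [7,8,9,10]=1
  size 5 → [6,7,8,9,10]=1
  size 6 → [4,6,7,8,9,10]=1  [5,6,7,8,9,10]=1
  size 7 → [3,4,6,7,8,9,10]=1  [4,5,6,7,8,9,10]=2
  size 8 → [2,3,4,6,7,8,9,10]=1  [3,4,5,6,7,8,9,10]=3
  size 9 → [1,2,3,4,6,7,8,9,10]=1  [2,3,4,5,6,7,8,9,10]=4
  first=0(e) contributes 5
  first=5(o) contributes 1
|[w]| = 6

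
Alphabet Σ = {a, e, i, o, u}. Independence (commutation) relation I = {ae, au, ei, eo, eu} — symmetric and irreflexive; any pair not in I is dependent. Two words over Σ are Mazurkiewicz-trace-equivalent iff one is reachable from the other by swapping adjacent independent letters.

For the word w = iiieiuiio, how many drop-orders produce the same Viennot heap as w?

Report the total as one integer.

9

piece 0:i — minimal
piece 1:i rests on {0:i}
piece 2:i rests on {1:i}
piece 3:e — minimal
piece 4:i rests on {2:i}
piece 5:u rests on {4:i}
piece 6:i rests on {5:u}
piece 7:i rests on {6:i}
piece 8:o rests on {7:i}
minimal pieces: {0:i, 3:e}
ways to finish when only these pieces remain (= sum over removing one remaining piece with nothing left below it):
  1 left: {3}→1  {8}→1
  2 left: {3,8}→2  {7,8}→1
  3 left: {3,7,8}→3  {6,7,8}→1
  4 left: {3,6,7,8}→4  {5,6,7,8}→1
  5 left: {3,5,6,7,8}→5  {4,5,6,7,8}→1
  6 left: {2,4,5,6,7,8}→1  {3,4,5,6,7,8}→6
  7 left: {1,2,4,5,6,7,8}→1  {2,3,4,5,6,7,8}→7
  placing 0:i first → 8 extensions
  placing 3:e first → 1 extensions
total linear extensions = 9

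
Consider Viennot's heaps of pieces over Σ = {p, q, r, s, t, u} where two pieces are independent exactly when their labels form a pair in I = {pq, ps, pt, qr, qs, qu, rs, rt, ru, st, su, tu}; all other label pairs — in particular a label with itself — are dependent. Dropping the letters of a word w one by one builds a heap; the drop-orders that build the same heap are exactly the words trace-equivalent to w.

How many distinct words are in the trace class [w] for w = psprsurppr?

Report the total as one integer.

135

piece 0:p — minimal
piece 1:s — minimal
piece 2:p rests on {0:p}
piece 3:r rests on {2:p}
piece 4:s rests on {1:s}
piece 5:u rests on {2:p}
piece 6:r rests on {3:r}
piece 7:p rests on {5:u, 6:r}
piece 8:p rests on {7:p}
piece 9:r rests on {8:p}
minimal pieces: {0:p, 1:s}
ways to finish when only these pieces remain (= sum over removing one remaining piece with nothing left below it):
  1 left: {4}→1  {9}→1
  2 left: {1,4}→1  {4,9}→2  {8,9}→1
  3 left: {1,4,9}→3  {4,8,9}→3  {7,8,9}→1
  4 left: {1,4,8,9}→6  {4,7,8,9}→4  {5,7,8,9}→1  {6,7,8,9}→1
  5 left: {1,4,7,8,9}→10  {3,6,7,8,9}→1  {4,5,7,8,9}→5  {4,6,7,8,9}→5  {5,6,7,8,9}→2
  6 left: {1,4,5,7,8,9}→15  {1,4,6,7,8,9}→15  {3,4,6,7,8,9}→6  {3,5,6,7,8,9}→3  {4,5,6,7,8,9}→12
  7 left: {1,3,4,6,7,8,9}→21  {1,4,5,6,7,8,9}→42  {2,3,5,6,7,8,9}→3  {3,4,5,6,7,8,9}→21
  8 left: {0,2,3,5,6,7,8,9}→3  {1,3,4,5,6,7,8,9}→84  {2,3,4,5,6,7,8,9}→24
  placing 0:p first → 108 extensions
  placing 1:s first → 27 extensions
total linear extensions = 135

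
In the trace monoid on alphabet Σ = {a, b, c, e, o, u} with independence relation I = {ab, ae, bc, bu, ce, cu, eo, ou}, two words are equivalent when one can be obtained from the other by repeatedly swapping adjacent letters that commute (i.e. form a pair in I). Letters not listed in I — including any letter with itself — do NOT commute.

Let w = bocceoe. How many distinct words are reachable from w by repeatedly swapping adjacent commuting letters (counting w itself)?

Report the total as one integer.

15

piece 0:b — minimal
piece 1:o rests on {0:b}
piece 2:c rests on {1:o}
piece 3:c rests on {2:c}
piece 4:e rests on {0:b}
piece 5:o rests on {3:c}
piece 6:e rests on {4:e}
minimal pieces: {0:b}
ways to finish when only these pieces remain (= sum over removing one remaining piece with nothing left below it):
  1 left: {5}→1  {6}→1
  2 left: {3,5}→1  {4,6}→1  {5,6}→2
  3 left: {2,3,5}→1  {3,5,6}→3  {4,5,6}→3
  4 left: {1,2,3,5}→1  {2,3,5,6}→4  {3,4,5,6}→6
  5 left: {1,2,3,5,6}→5  {2,3,4,5,6}→10
  placing 0:b first → 15 extensions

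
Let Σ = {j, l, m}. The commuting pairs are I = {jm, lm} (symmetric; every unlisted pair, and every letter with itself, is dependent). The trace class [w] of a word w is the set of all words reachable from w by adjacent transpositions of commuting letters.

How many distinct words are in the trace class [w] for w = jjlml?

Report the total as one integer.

5

piece 0:j — minimal
piece 1:j rests on {0:j}
piece 2:l rests on {1:j}
piece 3:m — minimal
piece 4:l rests on {2:l}
minimal pieces: {0:j, 3:m}
ways to finish when only these pieces remain (= sum over removing one remaining piece with nothing left below it):
  1 left: {3}→1  {4}→1
  2 left: {2,4}→1  {3,4}→2
  3 left: {1,2,4}→1  {2,3,4}→3
  placing 0:j first → 4 extensions
  placing 3:m first → 1 extensions
total linear extensions = 5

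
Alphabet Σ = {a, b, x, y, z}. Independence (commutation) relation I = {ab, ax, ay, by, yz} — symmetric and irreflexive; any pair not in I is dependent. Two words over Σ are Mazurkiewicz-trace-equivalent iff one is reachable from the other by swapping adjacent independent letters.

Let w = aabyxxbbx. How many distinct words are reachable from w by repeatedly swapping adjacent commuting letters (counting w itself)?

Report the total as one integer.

0(a) covers ∅
1(a) covers 0:a
2(b) covers ∅
3(y) covers ∅
4(x) covers 2:b, 3:y
5(x) covers 4:x
6(b) covers 5:x
7(b) covers 6:b
8(x) covers 7:b
floor of heap: 0:a, 2:b, 3:y
completions by unplaced set U, small U first (add the entries for U minus each lowest piece of U):
  |U|=1: {1}:1  {8}:1
  |U|=2: {0,1}:1  {1,8}:2  {7,8}:1
  |U|=3: {0,1,8}:3  {1,7,8}:3  {6,7,8}:1
  |U|=4: {0,1,7,8}:6  {1,6,7,8}:4  {5,6,7,8}:1
  |U|=5: {0,1,6,7,8}:10  {1,5,6,7,8}:5  {4,5,6,7,8}:1
  |U|=6: {0,1,5,6,7,8}:15  {1,4,5,6,7,8}:6  {2,4,5,6,7,8}:1  {3,4,5,6,7,8}:1
  |U|=7: {0,1,4,5,6,7,8}:21  {1,2,4,5,6,7,8}:7  {1,3,4,5,6,7,8}:7  {2,3,4,5,6,7,8}:2
  start at 0(a): 16
  start at 2(b): 28
  start at 3(y): 28
sum over floor = 72

72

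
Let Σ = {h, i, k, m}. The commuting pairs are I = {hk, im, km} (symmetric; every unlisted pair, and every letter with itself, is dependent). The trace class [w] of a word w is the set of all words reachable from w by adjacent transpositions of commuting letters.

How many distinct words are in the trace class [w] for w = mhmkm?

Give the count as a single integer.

5

drop 0:m onto floor
drop 1:h onto {0:m}
drop 2:m onto {1:h}
drop 3:k onto floor
drop 4:m onto {2:m}
ground layer = {0:m, 3:k}
drop-orders for the pieces not yet dropped (sum over which currently-grounded one goes next):
  1 to go: {3} 1  {4} 1
  2 to go: {2,4} 1  {3,4} 2
  3 to go: {1,2,4} 1  {2,3,4} 3
  if 0:m drops first: 4 orders
  if 3:k drops first: 1 orders
heap linearizations: 5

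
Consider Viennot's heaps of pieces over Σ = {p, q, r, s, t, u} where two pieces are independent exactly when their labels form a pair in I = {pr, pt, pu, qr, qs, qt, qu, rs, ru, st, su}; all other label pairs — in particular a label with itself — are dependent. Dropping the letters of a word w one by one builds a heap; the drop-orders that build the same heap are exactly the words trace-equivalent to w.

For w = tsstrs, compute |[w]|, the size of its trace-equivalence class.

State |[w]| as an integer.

drop 0:t onto floor
drop 1:s onto floor
drop 2:s onto {1:s}
drop 3:t onto {0:t}
drop 4:r onto {3:t}
drop 5:s onto {2:s}
ground layer = {0:t, 1:s}
drop-orders for the pieces not yet dropped (sum over which currently-grounded one goes next):
  1 to go: {4} 1  {5} 1
  2 to go: {2,5} 1  {3,4} 1  {4,5} 2
  3 to go: {0,3,4} 1  {1,2,5} 1  {2,4,5} 3  {3,4,5} 3
  4 to go: {0,3,4,5} 4  {1,2,4,5} 4  {2,3,4,5} 6
  if 0:t drops first: 10 orders
  if 1:s drops first: 10 orders
heap linearizations: 20

20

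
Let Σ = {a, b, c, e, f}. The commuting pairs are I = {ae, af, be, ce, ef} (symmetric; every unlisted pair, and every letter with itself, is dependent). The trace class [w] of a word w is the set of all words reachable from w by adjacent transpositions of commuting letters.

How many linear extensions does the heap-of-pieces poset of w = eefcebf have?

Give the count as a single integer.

0(e) covers ∅
1(e) covers 0:e
2(f) covers ∅
3(c) covers 2:f
4(e) covers 1:e
5(b) covers 3:c
6(f) covers 5:b
floor of heap: 0:e, 2:f
completions by unplaced set U, small U first (add the entries for U minus each lowest piece of U):
  |U|=1: {4}:1  {6}:1
  |U|=2: {1,4}:1  {4,6}:2  {5,6}:1
  |U|=3: {0,1,4}:1  {1,4,6}:3  {3,5,6}:1  {4,5,6}:3
  |U|=4: {0,1,4,6}:4  {1,4,5,6}:6  {2,3,5,6}:1  {3,4,5,6}:4
  |U|=5: {0,1,4,5,6}:10  {1,3,4,5,6}:10  {2,3,4,5,6}:5
  start at 0(e): 15
  start at 2(f): 20
sum over floor = 35

35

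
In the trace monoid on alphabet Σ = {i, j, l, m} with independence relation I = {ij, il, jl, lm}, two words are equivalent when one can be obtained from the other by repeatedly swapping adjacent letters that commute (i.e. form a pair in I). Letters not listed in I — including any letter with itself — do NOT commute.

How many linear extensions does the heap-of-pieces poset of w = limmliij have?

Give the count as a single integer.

#0=l has no predecessor
#1=i has no predecessor
#2=m depends on [1:i]
#3=m depends on [2:m]
#4=l depends on [0:l]
#5=i depends on [3:m]
#6=i depends on [5:i]
#7=j depends on [3:m]
sources: [0:l, 1:i]
N(rest) = Σ N(rest − s) over sources s of rest; N(one piece) = 1:
  size 1 → [4]=1  [6]=1  [7]=1
  size 2 → [0,4]=1  [4,6]=2  [4,7]=2  [5,6]=1  [6,7]=2
  size 3 → [0,4,6]=3  [0,4,7]=3  [4,5,6]=3  [4,6,7]=6  [5,6,7]=3
  size 4 → [0,4,5,6]=6  [0,4,6,7]=12  [3,5,6,7]=3  [4,5,6,7]=12
  size 5 → [0,4,5,6,7]=30  [2,3,5,6,7]=3  [3,4,5,6,7]=15
  size 6 → [0,3,4,5,6,7]=45  [1,2,3,5,6,7]=3  [2,3,4,5,6,7]=18
  first=0(l) contributes 21
  first=1(i) contributes 63
|[w]| = 84

84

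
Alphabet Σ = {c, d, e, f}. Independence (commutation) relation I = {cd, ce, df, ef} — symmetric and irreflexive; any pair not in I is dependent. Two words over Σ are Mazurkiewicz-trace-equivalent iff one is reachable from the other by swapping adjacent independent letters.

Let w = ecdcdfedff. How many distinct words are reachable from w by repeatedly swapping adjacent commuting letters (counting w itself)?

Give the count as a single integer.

drop 0:e onto floor
drop 1:c onto floor
drop 2:d onto {0:e}
drop 3:c onto {1:c}
drop 4:d onto {2:d}
drop 5:f onto {3:c}
drop 6:e onto {4:d}
drop 7:d onto {6:e}
drop 8:f onto {5:f}
drop 9:f onto {8:f}
ground layer = {0:e, 1:c}
drop-orders for the pieces not yet dropped (sum over which currently-grounded one goes next):
  1 to go: {7} 1  {9} 1
  2 to go: {6,7} 1  {7,9} 2  {8,9} 1
  3 to go: {4,6,7} 1  {5,8,9} 1  {6,7,9} 3  {7,8,9} 3
  4 to go: {2,4,6,7} 1  {3,5,8,9} 1  {4,6,7,9} 4  {5,7,8,9} 4  {6,7,8,9} 6
  5 to go: {0,2,4,6,7} 1  {1,3,5,8,9} 1  {2,4,6,7,9} 5  {3,5,7,8,9} 5  {4,6,7,8,9} 10  {5,6,7,8,9} 10
  6 to go: {0,2,4,6,7,9} 6  {1,3,5,7,8,9} 6  {2,4,6,7,8,9} 15  {3,5,6,7,8,9} 15  {4,5,6,7,8,9} 20
  7 to go: {0,2,4,6,7,8,9} 21  {1,3,5,6,7,8,9} 21  {2,4,5,6,7,8,9} 35  {3,4,5,6,7,8,9} 35
  8 to go: {0,2,4,5,6,7,8,9} 56  {1,3,4,5,6,7,8,9} 56  {2,3,4,5,6,7,8,9} 70
  if 0:e drops first: 126 orders
  if 1:c drops first: 126 orders
heap linearizations: 252

252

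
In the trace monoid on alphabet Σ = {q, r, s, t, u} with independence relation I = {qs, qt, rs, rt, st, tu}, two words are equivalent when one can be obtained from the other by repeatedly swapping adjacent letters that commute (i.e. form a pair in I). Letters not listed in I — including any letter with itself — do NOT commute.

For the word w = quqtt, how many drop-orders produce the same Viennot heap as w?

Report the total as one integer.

0(q) covers ∅
1(u) covers 0:q
2(q) covers 1:u
3(t) covers ∅
4(t) covers 3:t
floor of heap: 0:q, 3:t
completions by unplaced set U, small U first (add the entries for U minus each lowest piece of U):
  |U|=1: {2}:1  {4}:1
  |U|=2: {1,2}:1  {2,4}:2  {3,4}:1
  |U|=3: {0,1,2}:1  {1,2,4}:3  {2,3,4}:3
  start at 0(q): 6
  start at 3(t): 4
sum over floor = 10

10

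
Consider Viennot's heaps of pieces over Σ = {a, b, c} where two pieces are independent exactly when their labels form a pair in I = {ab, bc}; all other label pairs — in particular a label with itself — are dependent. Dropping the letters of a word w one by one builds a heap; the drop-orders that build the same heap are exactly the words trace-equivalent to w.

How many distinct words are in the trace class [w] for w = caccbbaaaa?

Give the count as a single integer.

piece 0:c — minimal
piece 1:a rests on {0:c}
piece 2:c rests on {1:a}
piece 3:c rests on {2:c}
piece 4:b — minimal
piece 5:b rests on {4:b}
piece 6:a rests on {3:c}
piece 7:a rests on {6:a}
piece 8:a rests on {7:a}
piece 9:a rests on {8:a}
minimal pieces: {0:c, 4:b}
ways to finish when only these pieces remain (= sum over removing one remaining piece with nothing left below it):
  1 left: {5}→1  {9}→1
  2 left: {4,5}→1  {5,9}→2  {8,9}→1
  3 left: {4,5,9}→3  {5,8,9}→3  {7,8,9}→1
  4 left: {4,5,8,9}→6  {5,7,8,9}→4  {6,7,8,9}→1
  5 left: {3,6,7,8,9}→1  {4,5,7,8,9}→10  {5,6,7,8,9}→5
  6 left: {2,3,6,7,8,9}→1  {3,5,6,7,8,9}→6  {4,5,6,7,8,9}→15
  7 left: {1,2,3,6,7,8,9}→1  {2,3,5,6,7,8,9}→7  {3,4,5,6,7,8,9}→21
  8 left: {0,1,2,3,6,7,8,9}→1  {1,2,3,5,6,7,8,9}→8  {2,3,4,5,6,7,8,9}→28
  placing 0:c first → 36 extensions
  placing 4:b first → 9 extensions
total linear extensions = 45

45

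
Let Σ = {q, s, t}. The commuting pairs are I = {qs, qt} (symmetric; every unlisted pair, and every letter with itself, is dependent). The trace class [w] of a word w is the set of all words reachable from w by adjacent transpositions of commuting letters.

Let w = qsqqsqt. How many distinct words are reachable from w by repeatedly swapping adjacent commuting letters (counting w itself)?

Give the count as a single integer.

35

drop 0:q onto floor
drop 1:s onto floor
drop 2:q onto {0:q}
drop 3:q onto {2:q}
drop 4:s onto {1:s}
drop 5:q onto {3:q}
drop 6:t onto {4:s}
ground layer = {0:q, 1:s}
drop-orders for the pieces not yet dropped (sum over which currently-grounded one goes next):
  1 to go: {5} 1  {6} 1
  2 to go: {3,5} 1  {4,6} 1  {5,6} 2
  3 to go: {1,4,6} 1  {2,3,5} 1  {3,5,6} 3  {4,5,6} 3
  4 to go: {0,2,3,5} 1  {1,4,5,6} 4  {2,3,5,6} 4  {3,4,5,6} 6
  5 to go: {0,2,3,5,6} 5  {1,3,4,5,6} 10  {2,3,4,5,6} 10
  if 0:q drops first: 20 orders
  if 1:s drops first: 15 orders
heap linearizations: 35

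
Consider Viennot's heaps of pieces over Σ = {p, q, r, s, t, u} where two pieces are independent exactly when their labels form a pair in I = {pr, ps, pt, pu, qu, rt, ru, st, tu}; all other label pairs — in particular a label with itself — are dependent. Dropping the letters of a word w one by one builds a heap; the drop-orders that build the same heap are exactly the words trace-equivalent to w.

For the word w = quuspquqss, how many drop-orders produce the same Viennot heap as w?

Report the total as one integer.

#0=q has no predecessor
#1=u has no predecessor
#2=u depends on [1:u]
#3=s depends on [0:q, 2:u]
#4=p depends on [0:q]
#5=q depends on [3:s, 4:p]
#6=u depends on [3:s]
#7=q depends on [5:q]
#8=s depends on [6:u, 7:q]
#9=s depends on [8:s]
sources: [0:q, 1:u]
N(rest) = Σ N(rest − s) over sources s of rest; N(one piece) = 1:
  size 1 → [9]=1
  size 2 → [8,9]=1
  size 3 → [6,8,9]=1  [7,8,9]=1
  size 4 → [5,7,8,9]=1  [6,7,8,9]=2
  size 5 → [4,5,7,8,9]=1  [5,6,7,8,9]=3
  size 6 → [3,5,6,7,8,9]=3  [4,5,6,7,8,9]=4
  size 7 → [2,3,5,6,7,8,9]=3  [3,4,5,6,7,8,9]=7
  size 8 → [0,3,4,5,6,7,8,9]=7  [1,2,3,5,6,7,8,9]=3  [2,3,4,5,6,7,8,9]=10
  first=0(q) contributes 13
  first=1(u) contributes 17
|[w]| = 30

30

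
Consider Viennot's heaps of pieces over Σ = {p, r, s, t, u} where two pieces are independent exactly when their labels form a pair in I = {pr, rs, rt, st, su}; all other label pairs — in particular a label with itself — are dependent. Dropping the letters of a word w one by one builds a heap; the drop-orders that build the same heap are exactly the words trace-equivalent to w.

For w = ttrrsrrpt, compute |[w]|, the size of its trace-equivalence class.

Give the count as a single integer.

378

0(t) covers ∅
1(t) covers 0:t
2(r) covers ∅
3(r) covers 2:r
4(s) covers ∅
5(r) covers 3:r
6(r) covers 5:r
7(p) covers 1:t, 4:s
8(t) covers 7:p
floor of heap: 0:t, 2:r, 4:s
completions by unplaced set U, small U first (add the entries for U minus each lowest piece of U):
  |U|=1: {6}:1  {8}:1
  |U|=2: {5,6}:1  {6,8}:2  {7,8}:1
  |U|=3: {1,7,8}:1  {3,5,6}:1  {4,7,8}:1  {5,6,8}:3  {6,7,8}:3
  |U|=4: {0,1,7,8}:1  {1,4,7,8}:2  {1,6,7,8}:4  {2,3,5,6}:1  {3,5,6,8}:4  {4,6,7,8}:4  {5,6,7,8}:6
  |U|=5: {0,1,4,7,8}:3  {0,1,6,7,8}:5  {1,4,6,7,8}:10  {1,5,6,7,8}:10  {2,3,5,6,8}:5  {3,5,6,7,8}:10  {4,5,6,7,8}:10
  |U|=6: {0,1,4,6,7,8}:18  {0,1,5,6,7,8}:15  {1,3,5,6,7,8}:20  {1,4,5,6,7,8}:30  {2,3,5,6,7,8}:15  {3,4,5,6,7,8}:20
  |U|=7: {0,1,3,5,6,7,8}:35  {0,1,4,5,6,7,8}:63  {1,2,3,5,6,7,8}:35  {1,3,4,5,6,7,8}:70  {2,3,4,5,6,7,8}:35
  start at 0(t): 140
  start at 2(r): 168
  start at 4(s): 70
sum over floor = 378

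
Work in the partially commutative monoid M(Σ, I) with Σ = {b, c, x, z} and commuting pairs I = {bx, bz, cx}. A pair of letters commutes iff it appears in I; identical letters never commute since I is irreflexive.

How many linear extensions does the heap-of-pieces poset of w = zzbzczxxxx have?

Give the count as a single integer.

4

#0=z has no predecessor
#1=z depends on [0:z]
#2=b has no predecessor
#3=z depends on [1:z]
#4=c depends on [2:b, 3:z]
#5=z depends on [4:c]
#6=x depends on [5:z]
#7=x depends on [6:x]
#8=x depends on [7:x]
#9=x depends on [8:x]
sources: [0:z, 2:b]
N(rest) = Σ N(rest − s) over sources s of rest; N(one piece) = 1:
  size 1 → [9]=1
  size 2 → [8,9]=1
  size 3 → [7,8,9]=1
  size 4 → [6,7,8,9]=1
  size 5 → [5,6,7,8,9]=1
  size 6 → [4,5,6,7,8,9]=1
  size 7 → [2,4,5,6,7,8,9]=1  [3,4,5,6,7,8,9]=1
  size 8 → [1,3,4,5,6,7,8,9]=1  [2,3,4,5,6,7,8,9]=2
  first=0(z) contributes 3
  first=2(b) contributes 1
|[w]| = 4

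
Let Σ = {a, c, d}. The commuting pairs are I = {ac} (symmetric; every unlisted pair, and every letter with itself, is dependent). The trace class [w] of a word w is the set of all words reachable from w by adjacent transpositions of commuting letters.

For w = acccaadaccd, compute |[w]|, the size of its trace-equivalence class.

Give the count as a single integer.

60

drop 0:a onto floor
drop 1:c onto floor
drop 2:c onto {1:c}
drop 3:c onto {2:c}
drop 4:a onto {0:a}
drop 5:a onto {4:a}
drop 6:d onto {3:c, 5:a}
drop 7:a onto {6:d}
drop 8:c onto {6:d}
drop 9:c onto {8:c}
drop 10:d onto {7:a, 9:c}
ground layer = {0:a, 1:c}
drop-orders for the pieces not yet dropped (sum over which currently-grounded one goes next):
  1 to go: {10} 1
  2 to go: {7,10} 1  {9,10} 1
  3 to go: {7,9,10} 2  {8,9,10} 1
  4 to go: {7,8,9,10} 3
  5 to go: {6,7,8,9,10} 3
  6 to go: {3,6,7,8,9,10} 3  {5,6,7,8,9,10} 3
  7 to go: {2,3,6,7,8,9,10} 3  {3,5,6,7,8,9,10} 6  {4,5,6,7,8,9,10} 3
  8 to go: {0,4,5,6,7,8,9,10} 3  {1,2,3,6,7,8,9,10} 3  {2,3,5,6,7,8,9,10} 9  {3,4,5,6,7,8,9,10} 9
  9 to go: {0,3,4,5,6,7,8,9,10} 12  {1,2,3,5,6,7,8,9,10} 12  {2,3,4,5,6,7,8,9,10} 18
  if 0:a drops first: 30 orders
  if 1:c drops first: 30 orders
heap linearizations: 60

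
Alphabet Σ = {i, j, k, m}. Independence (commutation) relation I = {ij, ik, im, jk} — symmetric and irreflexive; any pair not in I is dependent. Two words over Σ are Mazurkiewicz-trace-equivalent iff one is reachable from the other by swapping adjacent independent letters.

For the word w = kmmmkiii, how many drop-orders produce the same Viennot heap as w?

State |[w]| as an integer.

drop 0:k onto floor
drop 1:m onto {0:k}
drop 2:m onto {1:m}
drop 3:m onto {2:m}
drop 4:k onto {3:m}
drop 5:i onto floor
drop 6:i onto {5:i}
drop 7:i onto {6:i}
ground layer = {0:k, 5:i}
drop-orders for the pieces not yet dropped (sum over which currently-grounded one goes next):
  1 to go: {4} 1  {7} 1
  2 to go: {3,4} 1  {4,7} 2  {6,7} 1
  3 to go: {2,3,4} 1  {3,4,7} 3  {4,6,7} 3  {5,6,7} 1
  4 to go: {1,2,3,4} 1  {2,3,4,7} 4  {3,4,6,7} 6  {4,5,6,7} 4
  5 to go: {0,1,2,3,4} 1  {1,2,3,4,7} 5  {2,3,4,6,7} 10  {3,4,5,6,7} 10
  6 to go: {0,1,2,3,4,7} 6  {1,2,3,4,6,7} 15  {2,3,4,5,6,7} 20
  if 0:k drops first: 35 orders
  if 5:i drops first: 21 orders
heap linearizations: 56

56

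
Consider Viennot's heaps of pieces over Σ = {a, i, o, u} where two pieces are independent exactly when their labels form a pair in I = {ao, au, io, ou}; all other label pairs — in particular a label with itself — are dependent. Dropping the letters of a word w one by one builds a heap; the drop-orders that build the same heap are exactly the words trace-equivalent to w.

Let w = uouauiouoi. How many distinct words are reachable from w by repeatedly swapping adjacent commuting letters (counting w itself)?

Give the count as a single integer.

480

0(u) covers ∅
1(o) covers ∅
2(u) covers 0:u
3(a) covers ∅
4(u) covers 2:u
5(i) covers 3:a, 4:u
6(o) covers 1:o
7(u) covers 5:i
8(o) covers 6:o
9(i) covers 7:u
floor of heap: 0:u, 1:o, 3:a
completions by unplaced set U, small U first (add the entries for U minus each lowest piece of U):
  |U|=1: {8}:1  {9}:1
  |U|=2: {6,8}:1  {7,9}:1  {8,9}:2
  |U|=3: {1,6,8}:1  {5,7,9}:1  {6,8,9}:3  {7,8,9}:3
  |U|=4: {1,6,8,9}:4  {3,5,7,9}:1  {4,5,7,9}:1  {5,7,8,9}:4  {6,7,8,9}:6
  |U|=5: {1,6,7,8,9}:10  {2,4,5,7,9}:1  {3,4,5,7,9}:2  {3,5,7,8,9}:5  {4,5,7,8,9}:5  {5,6,7,8,9}:10
  |U|=6: {0,2,4,5,7,9}:1  {1,5,6,7,8,9}:20  {2,3,4,5,7,9}:3  {2,4,5,7,8,9}:6  {3,4,5,7,8,9}:12  {3,5,6,7,8,9}:15  {4,5,6,7,8,9}:15
  |U|=7: {0,2,3,4,5,7,9}:4  {0,2,4,5,7,8,9}:7  {1,3,5,6,7,8,9}:35  {1,4,5,6,7,8,9}:35  {2,3,4,5,7,8,9}:21  {2,4,5,6,7,8,9}:21  {3,4,5,6,7,8,9}:42
  |U|=8: {0,2,3,4,5,7,8,9}:32  {0,2,4,5,6,7,8,9}:28  {1,2,4,5,6,7,8,9}:56  {1,3,4,5,6,7,8,9}:112  {2,3,4,5,6,7,8,9}:84
  start at 0(u): 252
  start at 1(o): 144
  start at 3(a): 84
sum over floor = 480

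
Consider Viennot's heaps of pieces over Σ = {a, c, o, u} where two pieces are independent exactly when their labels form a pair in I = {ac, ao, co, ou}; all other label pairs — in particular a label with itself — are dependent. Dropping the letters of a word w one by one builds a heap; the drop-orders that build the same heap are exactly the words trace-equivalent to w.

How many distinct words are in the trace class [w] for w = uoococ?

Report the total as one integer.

drop 0:u onto floor
drop 1:o onto floor
drop 2:o onto {1:o}
drop 3:c onto {0:u}
drop 4:o onto {2:o}
drop 5:c onto {3:c}
ground layer = {0:u, 1:o}
drop-orders for the pieces not yet dropped (sum over which currently-grounded one goes next):
  1 to go: {4} 1  {5} 1
  2 to go: {2,4} 1  {3,5} 1  {4,5} 2
  3 to go: {0,3,5} 1  {1,2,4} 1  {2,4,5} 3  {3,4,5} 3
  4 to go: {0,3,4,5} 4  {1,2,4,5} 4  {2,3,4,5} 6
  if 0:u drops first: 10 orders
  if 1:o drops first: 10 orders
heap linearizations: 20

20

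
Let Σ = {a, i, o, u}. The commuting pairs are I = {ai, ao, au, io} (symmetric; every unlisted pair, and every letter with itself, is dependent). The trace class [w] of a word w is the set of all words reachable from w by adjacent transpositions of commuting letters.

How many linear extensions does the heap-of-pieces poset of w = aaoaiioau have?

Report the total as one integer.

756

piece 0:a — minimal
piece 1:a rests on {0:a}
piece 2:o — minimal
piece 3:a rests on {1:a}
piece 4:i — minimal
piece 5:i rests on {4:i}
piece 6:o rests on {2:o}
piece 7:a rests on {3:a}
piece 8:u rests on {5:i, 6:o}
minimal pieces: {0:a, 2:o, 4:i}
ways to finish when only these pieces remain (= sum over removing one remaining piece with nothing left below it):
  1 left: {7}→1  {8}→1
  2 left: {3,7}→1  {5,8}→1  {6,8}→1  {7,8}→2
  3 left: {1,3,7}→1  {2,6,8}→1  {3,7,8}→3  {4,5,8}→1  {5,6,8}→2  {5,7,8}→3  {6,7,8}→3
  4 left: {0,1,3,7}→1  {1,3,7,8}→4  {2,5,6,8}→3  {2,6,7,8}→4  {3,5,7,8}→6  {3,6,7,8}→6  {4,5,6,8}→3  {4,5,7,8}→4  {5,6,7,8}→8
  5 left: {0,1,3,7,8}→5  {1,3,5,7,8}→10  {1,3,6,7,8}→10  {2,3,6,7,8}→10  {2,4,5,6,8}→6  {2,5,6,7,8}→15  {3,4,5,7,8}→10  {3,5,6,7,8}→20  {4,5,6,7,8}→15
  6 left: {0,1,3,5,7,8}→15  {0,1,3,6,7,8}→15  {1,2,3,6,7,8}→20  {1,3,4,5,7,8}→20  {1,3,5,6,7,8}→40  {2,3,5,6,7,8}→45  {2,4,5,6,7,8}→36  {3,4,5,6,7,8}→45
  7 left: {0,1,2,3,6,7,8}→35  {0,1,3,4,5,7,8}→35  {0,1,3,5,6,7,8}→70  {1,2,3,5,6,7,8}→105  {1,3,4,5,6,7,8}→105  {2,3,4,5,6,7,8}→126
  placing 0:a first → 336 extensions
  placing 2:o first → 210 extensions
  placing 4:i first → 210 extensions
total linear extensions = 756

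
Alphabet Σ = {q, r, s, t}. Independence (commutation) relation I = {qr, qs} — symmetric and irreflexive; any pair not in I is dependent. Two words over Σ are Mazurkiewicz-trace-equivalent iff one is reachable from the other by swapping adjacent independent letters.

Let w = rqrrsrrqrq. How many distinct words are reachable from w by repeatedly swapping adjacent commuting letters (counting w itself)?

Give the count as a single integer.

120

0(r) covers ∅
1(q) covers ∅
2(r) covers 0:r
3(r) covers 2:r
4(s) covers 3:r
5(r) covers 4:s
6(r) covers 5:r
7(q) covers 1:q
8(r) covers 6:r
9(q) covers 7:q
floor of heap: 0:r, 1:q
completions by unplaced set U, small U first (add the entries for U minus each lowest piece of U):
  |U|=1: {8}:1  {9}:1
  |U|=2: {6,8}:1  {7,9}:1  {8,9}:2
  |U|=3: {1,7,9}:1  {5,6,8}:1  {6,8,9}:3  {7,8,9}:3
  |U|=4: {1,7,8,9}:4  {4,5,6,8}:1  {5,6,8,9}:4  {6,7,8,9}:6
  |U|=5: {1,6,7,8,9}:10  {3,4,5,6,8}:1  {4,5,6,8,9}:5  {5,6,7,8,9}:10
  |U|=6: {1,5,6,7,8,9}:20  {2,3,4,5,6,8}:1  {3,4,5,6,8,9}:6  {4,5,6,7,8,9}:15
  |U|=7: {0,2,3,4,5,6,8}:1  {1,4,5,6,7,8,9}:35  {2,3,4,5,6,8,9}:7  {3,4,5,6,7,8,9}:21
  |U|=8: {0,2,3,4,5,6,8,9}:8  {1,3,4,5,6,7,8,9}:56  {2,3,4,5,6,7,8,9}:28
  start at 0(r): 84
  start at 1(q): 36
sum over floor = 120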